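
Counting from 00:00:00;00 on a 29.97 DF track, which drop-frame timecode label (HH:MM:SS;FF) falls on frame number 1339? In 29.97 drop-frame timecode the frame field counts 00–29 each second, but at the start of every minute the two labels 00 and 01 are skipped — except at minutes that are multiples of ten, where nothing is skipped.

Each 10-minute DF block holds 10 × 60 × 30 − 9 × 2 = 17982 frames. 1339 ÷ 17982 → 0 full blocks, remainder 1339.
Within the partial block the first minute is 1800 frames and each further minute 1798, so 0 further minute boundaries passed. Total skipped labels = 18 × 0 + 2 × 0 = 0.
Non-drop label index = 1339 + 0 = 1339; at 30 labels/s that is 00:00:44:19, i.e. DF 00:00:44;19.

00:00:44;19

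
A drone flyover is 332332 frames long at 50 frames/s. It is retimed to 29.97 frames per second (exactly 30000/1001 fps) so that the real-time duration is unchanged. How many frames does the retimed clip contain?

199200 frames

Target frames = source frames × (target rate / source rate) = 332332 × (30000/1001)/(50) = 332332 × 600/1001 = 199200.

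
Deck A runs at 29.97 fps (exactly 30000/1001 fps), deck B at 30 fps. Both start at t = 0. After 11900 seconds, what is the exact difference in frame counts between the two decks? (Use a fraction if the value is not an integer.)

51000/143 frames

A emits 30000/1001 × 11900 = 51000000/143 frames; B emits 30 × 11900 = 357000.
Difference = 51000/143 frames (≈ 356.6434); B is ahead of A.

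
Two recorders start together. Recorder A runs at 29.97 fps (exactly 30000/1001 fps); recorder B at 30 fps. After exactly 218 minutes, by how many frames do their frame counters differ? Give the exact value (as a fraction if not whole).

392400/1001 frames

218 min = 13080 s.
A emits 30000/1001 × 13080 = 392400000/1001 frames; B emits 30 × 13080 = 392400.
Difference = 392400/1001 frames (≈ 392.0080); B is ahead of A.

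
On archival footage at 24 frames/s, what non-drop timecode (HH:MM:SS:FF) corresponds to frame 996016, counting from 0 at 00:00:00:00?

996016 ÷ 24 = 41500 full seconds, remainder 16 frames.
41500 s = 11 h 31 min 40 s.
Timecode: 11:31:40:16.

11:31:40:16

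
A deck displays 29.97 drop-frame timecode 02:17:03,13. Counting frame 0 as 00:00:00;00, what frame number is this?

246455

As if non-drop at 30 labels/s: (2 × 3600 + 17 × 60 + 3) × 30 + 13 = 246703.
Minute boundaries passed: 137; those not divisible by 10: 137 − 13 = 124; dropped labels = 2 × 124 = 248.
Actual frame index = 246703 − 248 = 246455.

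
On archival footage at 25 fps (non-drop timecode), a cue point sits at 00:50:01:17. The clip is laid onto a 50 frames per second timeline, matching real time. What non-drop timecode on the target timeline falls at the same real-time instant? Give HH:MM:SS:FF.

Source frame index: (0×3600 + 50×60 + 1) × 25 + 17 = 75042.
Real time: 75042 / (25) = 75042/25 s.
Target frame: (75042/25) × (50) = 150084.
At 50 labels/s: frame 150084 → 00:50:01:34.

00:50:01:34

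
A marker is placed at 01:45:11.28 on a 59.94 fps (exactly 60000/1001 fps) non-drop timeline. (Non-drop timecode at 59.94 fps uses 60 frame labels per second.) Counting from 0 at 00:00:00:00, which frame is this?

frame 378688

Total seconds to the label: (1 × 3600 + 45 × 60 + 11) = 6311.
Frame index = 6311 × 60 + 28 = 378688.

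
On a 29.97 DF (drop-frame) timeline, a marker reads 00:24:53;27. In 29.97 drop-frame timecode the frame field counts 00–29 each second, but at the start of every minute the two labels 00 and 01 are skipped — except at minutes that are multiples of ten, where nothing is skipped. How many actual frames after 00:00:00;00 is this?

As if non-drop at 30 labels/s: (0 × 3600 + 24 × 60 + 53) × 30 + 27 = 44817.
Minute boundaries passed: 24; those not divisible by 10: 24 − 2 = 22; dropped labels = 2 × 22 = 44.
Actual frame index = 44817 − 44 = 44773.

44773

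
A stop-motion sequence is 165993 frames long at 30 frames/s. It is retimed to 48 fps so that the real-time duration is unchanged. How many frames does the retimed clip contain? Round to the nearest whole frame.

265589 frames

Frames at target rate = 165993 × (48) / (30) = 1327944/5 ≈ 265588.800.
Nearest whole frame: 265589.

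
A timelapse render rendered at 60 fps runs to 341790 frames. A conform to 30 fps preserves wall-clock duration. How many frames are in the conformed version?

Target frames = source frames × (target rate / source rate) = 341790 × (30)/(60) = 341790 × 1/2 = 170895.

170895 frames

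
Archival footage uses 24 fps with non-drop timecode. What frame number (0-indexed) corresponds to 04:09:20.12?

Total seconds to the label: (4 × 3600 + 9 × 60 + 20) = 14960.
Frame index = 14960 × 24 + 12 = 359052.

359052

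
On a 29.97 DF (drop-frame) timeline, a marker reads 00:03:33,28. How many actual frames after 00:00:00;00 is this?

Complete 10-minute blocks: 0, each 17982 frames → 0.
Remaining 3 whole minutes in the current block: 1800 + 2 × 1798 = 5396 frames.
Within the current minute: 33 × 30 + 28 − 2 = 1016 (labels ;00/;01 skipped at this minute). Total = 0 + 5396 + 1016 = 6412.

6412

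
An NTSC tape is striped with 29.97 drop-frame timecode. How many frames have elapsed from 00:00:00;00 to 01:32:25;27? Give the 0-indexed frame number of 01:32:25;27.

As if non-drop at 30 labels/s: (1 × 3600 + 32 × 60 + 25) × 30 + 27 = 166377.
Minute boundaries passed: 92; those not divisible by 10: 92 − 9 = 83; dropped labels = 2 × 83 = 166.
Actual frame index = 166377 − 166 = 166211.

166211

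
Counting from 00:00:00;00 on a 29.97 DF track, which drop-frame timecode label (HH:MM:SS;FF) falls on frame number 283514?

02:37:39;28

Each 10-minute DF block holds 10 × 60 × 30 − 9 × 2 = 17982 frames. 283514 ÷ 17982 → 15 full blocks, remainder 13784.
Within the partial block the first minute is 1800 frames and each further minute 1798, so 7 further minute boundaries passed. Total skipped labels = 18 × 15 + 2 × 7 = 284.
Non-drop label index = 283514 + 284 = 283798; at 30 labels/s that is 02:37:39:28, i.e. DF 02:37:39;28.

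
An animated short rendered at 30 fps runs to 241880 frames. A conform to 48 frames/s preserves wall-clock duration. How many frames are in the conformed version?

387008 frames

Target frames = source frames × (target rate / source rate) = 241880 × (48)/(30) = 241880 × 8/5 = 387008.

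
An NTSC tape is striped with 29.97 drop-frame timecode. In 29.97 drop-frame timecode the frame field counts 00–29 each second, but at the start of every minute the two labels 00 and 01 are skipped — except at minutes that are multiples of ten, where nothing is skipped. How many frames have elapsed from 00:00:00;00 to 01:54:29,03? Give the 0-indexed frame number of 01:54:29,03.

As if non-drop at 30 labels/s: (1 × 3600 + 54 × 60 + 29) × 30 + 3 = 206073.
Minute boundaries passed: 114; those not divisible by 10: 114 − 11 = 103; dropped labels = 2 × 103 = 206.
Actual frame index = 206073 − 206 = 205867.

205867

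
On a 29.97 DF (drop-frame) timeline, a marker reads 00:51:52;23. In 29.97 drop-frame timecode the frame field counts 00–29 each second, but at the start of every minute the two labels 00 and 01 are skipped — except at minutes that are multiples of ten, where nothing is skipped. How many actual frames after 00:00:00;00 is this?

As if non-drop at 30 labels/s: (0 × 3600 + 51 × 60 + 52) × 30 + 23 = 93383.
Minute boundaries passed: 51; those not divisible by 10: 51 − 5 = 46; dropped labels = 2 × 46 = 92.
Actual frame index = 93383 − 92 = 93291.

93291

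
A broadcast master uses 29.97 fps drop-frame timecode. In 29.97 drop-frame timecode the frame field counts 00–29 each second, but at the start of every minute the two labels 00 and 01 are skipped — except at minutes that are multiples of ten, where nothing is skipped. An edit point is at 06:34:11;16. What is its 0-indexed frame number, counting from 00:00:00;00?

As if non-drop at 30 labels/s: (6 × 3600 + 34 × 60 + 11) × 30 + 16 = 709546.
Minute boundaries passed: 394; those not divisible by 10: 394 − 39 = 355; dropped labels = 2 × 355 = 710.
Actual frame index = 709546 − 710 = 708836.

708836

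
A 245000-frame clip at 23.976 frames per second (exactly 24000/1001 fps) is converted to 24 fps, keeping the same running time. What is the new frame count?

Target frames = source frames × (target rate / source rate) = 245000 × (24)/(24000/1001) = 245000 × 1001/1000 = 245245.

245245 frames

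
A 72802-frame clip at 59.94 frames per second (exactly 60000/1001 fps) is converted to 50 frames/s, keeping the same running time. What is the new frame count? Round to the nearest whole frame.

Frames at target rate = 72802 × (50) / (60000/1001) = 36437401/600 ≈ 60729.002.
Nearest whole frame: 60729.

60729 frames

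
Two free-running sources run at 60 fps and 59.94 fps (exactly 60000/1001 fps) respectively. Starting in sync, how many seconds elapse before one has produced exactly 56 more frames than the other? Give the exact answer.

14014/15 seconds

The gap grows by |60000/1001 − 60| = 60/1001 frames per second.
Time for a 56-frame gap: 56 ÷ (60/1001) = 14014/15 s.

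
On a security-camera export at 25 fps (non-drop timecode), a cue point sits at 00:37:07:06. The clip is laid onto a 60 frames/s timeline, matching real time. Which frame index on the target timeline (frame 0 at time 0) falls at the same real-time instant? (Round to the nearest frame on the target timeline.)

Source frame index: (0×3600 + 37×60 + 7) × 25 + 6 = 55681.
Real time: 55681 / (25) = 55681/25 s.
Target frame: (55681/25) × (60) = 668172/5 ≈ 133634.400 → 133634.

frame 133634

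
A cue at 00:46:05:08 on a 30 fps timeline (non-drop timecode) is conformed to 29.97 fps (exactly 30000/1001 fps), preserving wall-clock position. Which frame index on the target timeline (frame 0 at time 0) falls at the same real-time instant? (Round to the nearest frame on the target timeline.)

frame 82875

Source frame index: (0×3600 + 46×60 + 5) × 30 + 8 = 82958.
Real time: 82958 / (30) = 41479/15 s.
Target frame: (41479/15) × (30000/1001) = 82958000/1001 ≈ 82875.125 → 82875.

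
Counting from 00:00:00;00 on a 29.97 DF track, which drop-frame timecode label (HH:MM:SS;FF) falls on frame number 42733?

00:23:45;25

Each 10-minute DF block holds 10 × 60 × 30 − 9 × 2 = 17982 frames. 42733 ÷ 17982 → 2 full blocks, remainder 6769.
Within the partial block the first minute is 1800 frames and each further minute 1798, so 3 further minute boundaries passed. Total skipped labels = 18 × 2 + 2 × 3 = 42.
Non-drop label index = 42733 + 42 = 42775; at 30 labels/s that is 00:23:45:25, i.e. DF 00:23:45;25.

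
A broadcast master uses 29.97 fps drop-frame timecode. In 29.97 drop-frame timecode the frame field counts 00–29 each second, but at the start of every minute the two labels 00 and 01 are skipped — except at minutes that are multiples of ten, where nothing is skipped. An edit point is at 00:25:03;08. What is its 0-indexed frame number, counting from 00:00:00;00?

45052

As if non-drop at 30 labels/s: (0 × 3600 + 25 × 60 + 3) × 30 + 8 = 45098.
Minute boundaries passed: 25; those not divisible by 10: 25 − 2 = 23; dropped labels = 2 × 23 = 46.
Actual frame index = 45098 − 46 = 45052.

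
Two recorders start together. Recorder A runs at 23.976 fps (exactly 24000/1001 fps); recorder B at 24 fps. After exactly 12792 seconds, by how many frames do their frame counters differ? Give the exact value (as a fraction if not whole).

23616/77 frames

A emits 24000/1001 × 12792 = 23616000/77 frames; B emits 24 × 12792 = 307008.
Difference = 23616/77 frames (≈ 306.7013); B is ahead of A.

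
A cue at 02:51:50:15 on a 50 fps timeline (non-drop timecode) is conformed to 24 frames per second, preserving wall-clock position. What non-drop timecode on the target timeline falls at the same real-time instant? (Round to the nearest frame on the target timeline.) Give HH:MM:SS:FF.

02:51:50:07

Source frame index: (2×3600 + 51×60 + 50) × 50 + 15 = 515515.
Real time: 515515 / (50) = 103103/10 s.
Target frame: (103103/10) × (24) = 1237236/5 ≈ 247447.200 → 247447.
At 24 labels/s: frame 247447 → 02:51:50:07.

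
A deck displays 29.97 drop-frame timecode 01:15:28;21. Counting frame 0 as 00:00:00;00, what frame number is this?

Complete 10-minute blocks: 7, each 17982 frames → 125874.
Remaining 5 whole minutes in the current block: 1800 + 4 × 1798 = 8992 frames.
Within the current minute: 28 × 30 + 21 − 2 = 859 (labels ;00/;01 skipped at this minute). Total = 125874 + 8992 + 859 = 135725.

135725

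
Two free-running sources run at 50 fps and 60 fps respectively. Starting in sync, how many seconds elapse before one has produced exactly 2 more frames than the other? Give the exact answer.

The gap grows by |60 − 50| = 10 frames per second.
Time for a 2-frame gap: 2 ÷ (10) = 0.2 s.

0.2 seconds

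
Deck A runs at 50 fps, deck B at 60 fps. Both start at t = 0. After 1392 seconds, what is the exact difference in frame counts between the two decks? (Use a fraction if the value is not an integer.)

13920 frames

A emits 50 × 1392 = 69600 frames; B emits 60 × 1392 = 83520.
Difference = 13920 frames; B is ahead of A.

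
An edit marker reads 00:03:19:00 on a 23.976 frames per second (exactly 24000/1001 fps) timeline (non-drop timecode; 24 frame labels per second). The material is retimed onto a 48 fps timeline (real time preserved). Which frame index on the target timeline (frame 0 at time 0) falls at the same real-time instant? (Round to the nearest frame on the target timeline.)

Source frame index: (0×3600 + 3×60 + 19) × 24 + 0 = 4776.
Real time: 4776 / (24000/1001) = 199199/1000 s.
Target frame: (199199/1000) × (48) = 1195194/125 ≈ 9561.552 → 9562.

frame 9562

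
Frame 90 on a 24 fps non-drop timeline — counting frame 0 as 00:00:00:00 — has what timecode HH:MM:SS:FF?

00:00:03:18

90 ÷ 24 = 3 full seconds, remainder 18 frames.
3 s = 0 h 0 min 3 s.
Timecode: 00:00:03:18.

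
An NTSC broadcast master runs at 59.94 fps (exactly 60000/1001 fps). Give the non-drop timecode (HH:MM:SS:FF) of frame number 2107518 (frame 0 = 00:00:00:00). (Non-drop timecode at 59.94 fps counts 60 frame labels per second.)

2107518 ÷ 60 = 35125 full seconds, remainder 18 frames.
35125 s = 9 h 45 min 25 s.
Timecode: 09:45:25:18.

09:45:25:18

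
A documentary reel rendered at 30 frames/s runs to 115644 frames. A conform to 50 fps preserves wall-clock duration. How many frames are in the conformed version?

Target frames = source frames × (target rate / source rate) = 115644 × (50)/(30) = 115644 × 5/3 = 192740.

192740 frames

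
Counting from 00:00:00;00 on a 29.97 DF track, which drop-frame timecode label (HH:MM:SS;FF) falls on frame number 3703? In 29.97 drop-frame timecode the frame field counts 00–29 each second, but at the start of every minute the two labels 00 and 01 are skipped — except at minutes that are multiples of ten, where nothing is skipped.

Each 10-minute DF block holds 10 × 60 × 30 − 9 × 2 = 17982 frames. 3703 ÷ 17982 → 0 full blocks, remainder 3703.
Within the partial block the first minute is 1800 frames and each further minute 1798, so 2 further minute boundaries passed. Total skipped labels = 18 × 0 + 2 × 2 = 4.
Non-drop label index = 3703 + 4 = 3707; at 30 labels/s that is 00:02:03:17, i.e. DF 00:02:03;17.

00:02:03;17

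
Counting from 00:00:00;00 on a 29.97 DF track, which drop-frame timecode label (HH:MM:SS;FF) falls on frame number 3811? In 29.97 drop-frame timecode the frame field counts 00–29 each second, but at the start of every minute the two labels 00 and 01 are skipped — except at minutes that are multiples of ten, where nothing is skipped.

Ten DF minutes hold 17982 frames, so frame 3811 lies in block 0 (frames 0–17981) with 3811 frames into that block.
The block's first minute is 1800 frames and the rest 1798 each; 3811 frames reaches minute 2, so 0 × 18 + 2 × 2 = 4 labels have been skipped so far.
Adding those back, label number 3811 + 4 = 3815 at 30 labels/s is 127 s + 5 f = 0 h 2 min 7 s frame 5, i.e. 00:02:07;05.

00:02:07;05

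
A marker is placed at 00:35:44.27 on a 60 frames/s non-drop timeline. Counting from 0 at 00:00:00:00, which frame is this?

Total seconds to the label: (0 × 3600 + 35 × 60 + 44) = 2144.
Frame index = 2144 × 60 + 27 = 128667.

frame 128667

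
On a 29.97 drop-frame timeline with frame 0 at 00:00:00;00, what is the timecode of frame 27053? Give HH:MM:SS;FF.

00:15:02;21

Ten DF minutes hold 17982 frames, so frame 27053 lies in block 1 (frames 17982–35963) with 9071 frames into that block.
The block's first minute is 1800 frames and the rest 1798 each; 9071 frames reaches minute 5, so 1 × 18 + 5 × 2 = 28 labels have been skipped so far.
Adding those back, label number 27053 + 28 = 27081 at 30 labels/s is 902 s + 21 f = 0 h 15 min 2 s frame 21, i.e. 00:15:02;21.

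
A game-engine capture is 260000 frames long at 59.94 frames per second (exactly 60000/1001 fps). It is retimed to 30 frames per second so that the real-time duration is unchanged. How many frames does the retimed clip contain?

130130 frames

Target frames = source frames × (target rate / source rate) = 260000 × (30)/(60000/1001) = 260000 × 1001/2000 = 130130.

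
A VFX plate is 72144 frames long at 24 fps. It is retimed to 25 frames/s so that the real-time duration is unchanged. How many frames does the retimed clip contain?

Target frames = source frames × (target rate / source rate) = 72144 × (25)/(24) = 72144 × 25/24 = 75150.

75150 frames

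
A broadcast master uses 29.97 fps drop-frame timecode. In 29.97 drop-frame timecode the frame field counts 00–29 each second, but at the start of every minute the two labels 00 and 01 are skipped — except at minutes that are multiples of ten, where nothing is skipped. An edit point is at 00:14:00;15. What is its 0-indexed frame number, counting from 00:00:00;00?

Complete 10-minute blocks: 1, each 17982 frames → 17982.
Remaining 4 whole minutes in the current block: 1800 + 3 × 1798 = 7194 frames.
Within the current minute: 0 × 30 + 15 − 2 = 13 (labels ;00/;01 skipped at this minute). Total = 17982 + 7194 + 13 = 25189.

25189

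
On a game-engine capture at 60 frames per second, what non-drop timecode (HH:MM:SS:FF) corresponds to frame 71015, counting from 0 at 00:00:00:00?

71015 ÷ 60 = 1183 full seconds, remainder 35 frames.
1183 s = 0 h 19 min 43 s.
Timecode: 00:19:43:35.

00:19:43:35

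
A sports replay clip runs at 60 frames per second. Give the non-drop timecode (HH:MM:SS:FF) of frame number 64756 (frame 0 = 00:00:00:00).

64756 ÷ 60 = 1079 full seconds, remainder 16 frames.
1079 s = 0 h 17 min 59 s.
Timecode: 00:17:59:16.

00:17:59:16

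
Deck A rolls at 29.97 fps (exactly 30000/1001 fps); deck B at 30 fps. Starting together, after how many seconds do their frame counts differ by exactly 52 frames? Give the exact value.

The gap grows by |30 − 30000/1001| = 30/1001 frames per second.
Time for a 52-frame gap: 52 ÷ (30/1001) = 26026/15 s.

26026/15 seconds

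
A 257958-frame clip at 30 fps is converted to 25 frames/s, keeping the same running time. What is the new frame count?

Target frames = source frames × (target rate / source rate) = 257958 × (25)/(30) = 257958 × 5/6 = 214965.

214965 frames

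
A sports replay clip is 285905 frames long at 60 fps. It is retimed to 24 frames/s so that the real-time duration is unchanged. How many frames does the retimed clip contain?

114362 frames

Target frames = source frames × (target rate / source rate) = 285905 × (24)/(60) = 285905 × 2/5 = 114362.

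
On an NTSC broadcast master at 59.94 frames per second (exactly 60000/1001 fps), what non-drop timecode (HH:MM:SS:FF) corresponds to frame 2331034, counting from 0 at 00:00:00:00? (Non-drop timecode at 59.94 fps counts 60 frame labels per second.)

10:47:30:34

2331034 ÷ 60 = 38850 full seconds, remainder 34 frames.
38850 s = 10 h 47 min 30 s.
Timecode: 10:47:30:34.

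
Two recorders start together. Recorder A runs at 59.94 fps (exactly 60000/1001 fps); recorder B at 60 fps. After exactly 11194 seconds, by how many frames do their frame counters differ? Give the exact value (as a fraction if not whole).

A emits 60000/1001 × 11194 = 671640000/1001 frames; B emits 60 × 11194 = 671640.
Difference = 671640/1001 frames (≈ 670.9690); B is ahead of A.

671640/1001 frames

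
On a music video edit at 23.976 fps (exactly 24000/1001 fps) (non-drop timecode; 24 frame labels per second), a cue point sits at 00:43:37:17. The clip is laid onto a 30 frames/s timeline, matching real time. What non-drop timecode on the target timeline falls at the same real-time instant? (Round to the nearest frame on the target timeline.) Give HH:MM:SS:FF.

Source frame index: (0×3600 + 43×60 + 37) × 24 + 17 = 62825.
Real time: 62825 / (24000/1001) = 2515513/960 s.
Target frame: (2515513/960) × (30) = 2515513/32 ≈ 78609.781 → 78610.
At 30 labels/s: frame 78610 → 00:43:40:10.

00:43:40:10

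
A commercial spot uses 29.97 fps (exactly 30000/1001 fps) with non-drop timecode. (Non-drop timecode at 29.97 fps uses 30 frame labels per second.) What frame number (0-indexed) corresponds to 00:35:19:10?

frame 63580

Total seconds to the label: (0 × 3600 + 35 × 60 + 19) = 2119.
Frame index = 2119 × 30 + 10 = 63580.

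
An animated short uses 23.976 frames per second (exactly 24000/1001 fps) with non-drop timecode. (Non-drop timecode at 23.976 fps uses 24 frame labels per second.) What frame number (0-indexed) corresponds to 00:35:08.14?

frame 50606

Total seconds to the label: (0 × 3600 + 35 × 60 + 8) = 2108.
Frame index = 2108 × 24 + 14 = 50606.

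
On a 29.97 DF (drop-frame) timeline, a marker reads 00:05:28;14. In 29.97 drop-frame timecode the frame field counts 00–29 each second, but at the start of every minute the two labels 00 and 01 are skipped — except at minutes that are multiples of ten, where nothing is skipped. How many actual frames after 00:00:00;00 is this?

9844

As if non-drop at 30 labels/s: (0 × 3600 + 5 × 60 + 28) × 30 + 14 = 9854.
Minute boundaries passed: 5; those not divisible by 10: 5 − 0 = 5; dropped labels = 2 × 5 = 10.
Actual frame index = 9854 − 10 = 9844.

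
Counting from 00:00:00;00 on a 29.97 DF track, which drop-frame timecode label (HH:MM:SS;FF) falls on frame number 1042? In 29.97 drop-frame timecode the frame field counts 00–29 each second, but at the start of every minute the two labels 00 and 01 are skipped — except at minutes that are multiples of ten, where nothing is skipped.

00:00:34;22

Ten DF minutes hold 17982 frames, so frame 1042 lies in block 0 (frames 0–17981) with 1042 frames into that block.
The block's first minute is 1800 frames and the rest 1798 each; 1042 frames reaches minute 0, so 0 × 18 + 0 × 2 = 0 labels have been skipped so far.
Adding those back, label number 1042 + 0 = 1042 at 30 labels/s is 34 s + 22 f = 0 h 0 min 34 s frame 22, i.e. 00:00:34;22.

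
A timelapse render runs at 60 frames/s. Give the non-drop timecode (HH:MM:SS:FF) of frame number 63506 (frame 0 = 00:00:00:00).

00:17:38:26

63506 ÷ 60 = 1058 full seconds, remainder 26 frames.
1058 s = 0 h 17 min 38 s.
Timecode: 00:17:38:26.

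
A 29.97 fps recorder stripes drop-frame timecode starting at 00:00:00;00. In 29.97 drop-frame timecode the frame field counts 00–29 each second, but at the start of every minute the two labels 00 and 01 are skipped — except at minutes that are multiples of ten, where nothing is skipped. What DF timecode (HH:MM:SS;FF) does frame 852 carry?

Ten DF minutes hold 17982 frames, so frame 852 lies in block 0 (frames 0–17981) with 852 frames into that block.
The block's first minute is 1800 frames and the rest 1798 each; 852 frames reaches minute 0, so 0 × 18 + 0 × 2 = 0 labels have been skipped so far.
Adding those back, label number 852 + 0 = 852 at 30 labels/s is 28 s + 12 f = 0 h 0 min 28 s frame 12, i.e. 00:00:28;12.

00:00:28;12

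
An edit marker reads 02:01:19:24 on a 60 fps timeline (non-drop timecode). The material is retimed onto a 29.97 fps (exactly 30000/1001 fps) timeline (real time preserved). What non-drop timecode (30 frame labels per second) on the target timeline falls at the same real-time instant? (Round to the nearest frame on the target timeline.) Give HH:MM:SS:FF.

Source frame index: (2×3600 + 1×60 + 19) × 60 + 24 = 436764.
Real time: 436764 / (60) = 36397/5 s.
Target frame: (36397/5) × (30000/1001) = 218382000/1001 ≈ 218163.836 → 218164.
At 30 labels/s: frame 218164 → 02:01:12:04.

02:01:12:04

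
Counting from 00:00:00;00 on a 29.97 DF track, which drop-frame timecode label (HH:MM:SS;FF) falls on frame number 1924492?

17:50:13;28

Each 10-minute DF block holds 10 × 60 × 30 − 9 × 2 = 17982 frames. 1924492 ÷ 17982 → 107 full blocks, remainder 418.
Within the partial block the first minute is 1800 frames and each further minute 1798, so 0 further minute boundaries passed. Total skipped labels = 18 × 107 + 2 × 0 = 1926.
Non-drop label index = 1924492 + 1926 = 1926418; at 30 labels/s that is 17:50:13:28, i.e. DF 17:50:13;28.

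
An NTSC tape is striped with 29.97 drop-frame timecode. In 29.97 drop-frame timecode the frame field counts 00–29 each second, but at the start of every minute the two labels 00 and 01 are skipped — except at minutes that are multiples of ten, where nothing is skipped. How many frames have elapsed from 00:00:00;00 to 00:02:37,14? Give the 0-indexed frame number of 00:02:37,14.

Complete 10-minute blocks: 0, each 17982 frames → 0.
Remaining 2 whole minutes in the current block: 1800 + 1 × 1798 = 3598 frames.
Within the current minute: 37 × 30 + 14 − 2 = 1122 (labels ;00/;01 skipped at this minute). Total = 0 + 3598 + 1122 = 4720.

4720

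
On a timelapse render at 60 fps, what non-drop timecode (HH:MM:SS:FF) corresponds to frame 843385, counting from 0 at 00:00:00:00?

03:54:16:25

843385 ÷ 60 = 14056 full seconds, remainder 25 frames.
14056 s = 3 h 54 min 16 s.
Timecode: 03:54:16:25.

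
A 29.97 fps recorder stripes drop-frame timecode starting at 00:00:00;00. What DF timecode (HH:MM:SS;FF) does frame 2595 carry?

00:01:26;17

Ten DF minutes hold 17982 frames, so frame 2595 lies in block 0 (frames 0–17981) with 2595 frames into that block.
The block's first minute is 1800 frames and the rest 1798 each; 2595 frames reaches minute 1, so 0 × 18 + 1 × 2 = 2 labels have been skipped so far.
Adding those back, label number 2595 + 2 = 2597 at 30 labels/s is 86 s + 17 f = 0 h 1 min 26 s frame 17, i.e. 00:01:26;17.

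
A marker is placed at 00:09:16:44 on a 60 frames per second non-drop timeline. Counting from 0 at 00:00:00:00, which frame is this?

Total seconds to the label: (0 × 3600 + 9 × 60 + 16) = 556.
Frame index = 556 × 60 + 44 = 33404.

frame 33404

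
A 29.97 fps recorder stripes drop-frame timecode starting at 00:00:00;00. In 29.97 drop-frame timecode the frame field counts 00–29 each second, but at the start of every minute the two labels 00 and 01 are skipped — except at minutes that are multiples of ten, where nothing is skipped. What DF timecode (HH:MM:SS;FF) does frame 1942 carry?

00:01:04;24

Each 10-minute DF block holds 10 × 60 × 30 − 9 × 2 = 17982 frames. 1942 ÷ 17982 → 0 full blocks, remainder 1942.
Within the partial block the first minute is 1800 frames and each further minute 1798, so 1 further minute boundary passed. Total skipped labels = 18 × 0 + 2 × 1 = 2.
Non-drop label index = 1942 + 2 = 1944; at 30 labels/s that is 00:01:04:24, i.e. DF 00:01:04;24.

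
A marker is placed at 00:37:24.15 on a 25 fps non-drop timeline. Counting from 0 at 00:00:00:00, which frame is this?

Total seconds to the label: (0 × 3600 + 37 × 60 + 24) = 2244.
Frame index = 2244 × 25 + 15 = 56115.

56115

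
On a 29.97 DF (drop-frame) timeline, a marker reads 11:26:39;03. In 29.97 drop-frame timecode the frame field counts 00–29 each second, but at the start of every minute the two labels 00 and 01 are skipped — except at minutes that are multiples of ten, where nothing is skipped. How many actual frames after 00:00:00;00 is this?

Complete 10-minute blocks: 68, each 17982 frames → 1222776.
Remaining 6 whole minutes in the current block: 1800 + 5 × 1798 = 10790 frames.
Within the current minute: 39 × 30 + 3 − 2 = 1171 (labels ;00/;01 skipped at this minute). Total = 1222776 + 10790 + 1171 = 1234737.

1234737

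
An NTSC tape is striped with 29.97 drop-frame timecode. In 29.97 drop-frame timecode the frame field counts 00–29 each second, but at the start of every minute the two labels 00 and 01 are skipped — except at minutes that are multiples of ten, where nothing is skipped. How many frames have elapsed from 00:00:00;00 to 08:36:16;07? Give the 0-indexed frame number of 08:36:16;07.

As if non-drop at 30 labels/s: (8 × 3600 + 36 × 60 + 16) × 30 + 7 = 929287.
Minute boundaries passed: 516; those not divisible by 10: 516 − 51 = 465; dropped labels = 2 × 465 = 930.
Actual frame index = 929287 − 930 = 928357.

928357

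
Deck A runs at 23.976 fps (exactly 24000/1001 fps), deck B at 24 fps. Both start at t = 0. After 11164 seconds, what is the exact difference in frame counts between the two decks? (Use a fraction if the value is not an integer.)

267936/1001 frames

A emits 24000/1001 × 11164 = 267936000/1001 frames; B emits 24 × 11164 = 267936.
Difference = 267936/1001 frames (≈ 267.6683); B is ahead of A.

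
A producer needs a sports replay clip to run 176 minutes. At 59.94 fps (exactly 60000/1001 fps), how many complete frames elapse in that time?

632967 frames

176 min = 10560 s.
Frames = 10560 × 60000/1001 = 57600000/91 ≈ 632967.0330.
Complete frames: 632967.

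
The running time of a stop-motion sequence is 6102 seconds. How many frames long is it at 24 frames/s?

146448 frames

Frames = 6102 × 24 = 146448.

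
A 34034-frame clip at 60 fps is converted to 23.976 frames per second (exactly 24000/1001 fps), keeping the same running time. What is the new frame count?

Target frames = source frames × (target rate / source rate) = 34034 × (24000/1001)/(60) = 34034 × 400/1001 = 13600.

13600 frames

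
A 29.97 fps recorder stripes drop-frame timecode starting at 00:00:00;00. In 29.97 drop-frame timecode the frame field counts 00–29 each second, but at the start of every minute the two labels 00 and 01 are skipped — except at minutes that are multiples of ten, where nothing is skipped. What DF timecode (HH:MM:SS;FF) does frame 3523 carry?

00:01:57;15

Each 10-minute DF block holds 10 × 60 × 30 − 9 × 2 = 17982 frames. 3523 ÷ 17982 → 0 full blocks, remainder 3523.
Within the partial block the first minute is 1800 frames and each further minute 1798, so 1 further minute boundary passed. Total skipped labels = 18 × 0 + 2 × 1 = 2.
Non-drop label index = 3523 + 2 = 3525; at 30 labels/s that is 00:01:57:15, i.e. DF 00:01:57;15.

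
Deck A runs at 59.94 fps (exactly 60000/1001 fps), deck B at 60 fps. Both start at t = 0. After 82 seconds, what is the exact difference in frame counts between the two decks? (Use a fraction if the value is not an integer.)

A emits 60000/1001 × 82 = 4920000/1001 frames; B emits 60 × 82 = 4920.
Difference = 4920/1001 frames (≈ 4.9151); B is ahead of A.

4920/1001 frames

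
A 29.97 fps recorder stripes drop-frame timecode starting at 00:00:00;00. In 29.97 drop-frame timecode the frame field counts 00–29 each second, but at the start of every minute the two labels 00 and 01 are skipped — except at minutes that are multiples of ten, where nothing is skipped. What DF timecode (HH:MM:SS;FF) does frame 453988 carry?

04:12:28;02

Ten DF minutes hold 17982 frames, so frame 453988 lies in block 25 (frames 449550–467531) with 4438 frames into that block.
The block's first minute is 1800 frames and the rest 1798 each; 4438 frames reaches minute 2, so 25 × 18 + 2 × 2 = 454 labels have been skipped so far.
Adding those back, label number 453988 + 454 = 454442 at 30 labels/s is 15148 s + 2 f = 4 h 12 min 28 s frame 2, i.e. 04:12:28;02.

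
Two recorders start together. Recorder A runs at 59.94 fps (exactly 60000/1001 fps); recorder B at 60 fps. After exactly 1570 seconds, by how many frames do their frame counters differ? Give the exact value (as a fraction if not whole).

94200/1001 frames

A emits 60000/1001 × 1570 = 94200000/1001 frames; B emits 60 × 1570 = 94200.
Difference = 94200/1001 frames (≈ 94.1059); B is ahead of A.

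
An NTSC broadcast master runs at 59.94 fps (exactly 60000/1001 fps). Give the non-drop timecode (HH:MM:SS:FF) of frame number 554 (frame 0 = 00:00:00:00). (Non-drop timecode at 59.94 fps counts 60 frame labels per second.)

00:00:09:14

554 ÷ 60 = 9 full seconds, remainder 14 frames.
9 s = 0 h 0 min 9 s.
Timecode: 00:00:09:14.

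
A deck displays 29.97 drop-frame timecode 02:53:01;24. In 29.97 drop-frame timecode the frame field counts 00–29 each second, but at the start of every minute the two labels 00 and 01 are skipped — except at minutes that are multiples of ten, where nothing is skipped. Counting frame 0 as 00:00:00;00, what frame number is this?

As if non-drop at 30 labels/s: (2 × 3600 + 53 × 60 + 1) × 30 + 24 = 311454.
Minute boundaries passed: 173; those not divisible by 10: 173 − 17 = 156; dropped labels = 2 × 156 = 312.
Actual frame index = 311454 − 312 = 311142.

311142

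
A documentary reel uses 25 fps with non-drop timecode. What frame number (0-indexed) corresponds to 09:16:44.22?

Total seconds to the label: (9 × 3600 + 16 × 60 + 44) = 33404.
Frame index = 33404 × 25 + 22 = 835122.

835122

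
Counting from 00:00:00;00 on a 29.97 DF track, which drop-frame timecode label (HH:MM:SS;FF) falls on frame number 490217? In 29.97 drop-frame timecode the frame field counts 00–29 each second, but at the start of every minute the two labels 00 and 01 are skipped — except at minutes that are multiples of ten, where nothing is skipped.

04:32:36;27

Each 10-minute DF block holds 10 × 60 × 30 − 9 × 2 = 17982 frames. 490217 ÷ 17982 → 27 full blocks, remainder 4703.
Within the partial block the first minute is 1800 frames and each further minute 1798, so 2 further minute boundaries passed. Total skipped labels = 18 × 27 + 2 × 2 = 490.
Non-drop label index = 490217 + 490 = 490707; at 30 labels/s that is 04:32:36:27, i.e. DF 04:32:36;27.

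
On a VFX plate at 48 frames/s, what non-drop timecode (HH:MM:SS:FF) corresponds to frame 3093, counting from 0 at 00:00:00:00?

00:01:04:21

3093 ÷ 48 = 64 full seconds, remainder 21 frames.
64 s = 0 h 1 min 4 s.
Timecode: 00:01:04:21.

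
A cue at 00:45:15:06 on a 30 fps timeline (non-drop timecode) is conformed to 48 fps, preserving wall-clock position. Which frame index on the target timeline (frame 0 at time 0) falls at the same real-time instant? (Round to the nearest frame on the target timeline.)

Source frame index: (0×3600 + 45×60 + 15) × 30 + 6 = 81456.
Real time: 81456 / (30) = 13576/5 s.
Target frame: (13576/5) × (48) = 651648/5 ≈ 130329.600 → 130330.

frame 130330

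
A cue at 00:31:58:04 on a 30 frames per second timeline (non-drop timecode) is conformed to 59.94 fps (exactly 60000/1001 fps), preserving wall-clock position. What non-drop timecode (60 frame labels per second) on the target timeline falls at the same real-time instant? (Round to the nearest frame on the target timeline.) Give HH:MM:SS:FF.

Source frame index: (0×3600 + 31×60 + 58) × 30 + 4 = 57544.
Real time: 57544 / (30) = 28772/15 s.
Target frame: (28772/15) × (60000/1001) = 115088000/1001 ≈ 114973.027 → 114973.
At 60 labels/s: frame 114973 → 00:31:56:13.

00:31:56:13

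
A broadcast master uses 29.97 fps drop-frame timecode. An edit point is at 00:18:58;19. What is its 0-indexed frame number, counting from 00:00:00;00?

Complete 10-minute blocks: 1, each 17982 frames → 17982.
Remaining 8 whole minutes in the current block: 1800 + 7 × 1798 = 14386 frames.
Within the current minute: 58 × 30 + 19 − 2 = 1757 (labels ;00/;01 skipped at this minute). Total = 17982 + 14386 + 1757 = 34125.

34125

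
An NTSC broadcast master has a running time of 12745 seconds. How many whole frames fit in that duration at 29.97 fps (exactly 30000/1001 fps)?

Frames = 12745 × 30000/1001 = 382350000/1001 ≈ 381968.0320.
Complete frames: 381968.

381968 frames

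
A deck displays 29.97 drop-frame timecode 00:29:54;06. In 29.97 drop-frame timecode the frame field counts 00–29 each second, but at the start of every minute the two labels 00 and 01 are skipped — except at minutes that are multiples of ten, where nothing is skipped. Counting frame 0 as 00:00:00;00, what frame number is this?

As if non-drop at 30 labels/s: (0 × 3600 + 29 × 60 + 54) × 30 + 6 = 53826.
Minute boundaries passed: 29; those not divisible by 10: 29 − 2 = 27; dropped labels = 2 × 27 = 54.
Actual frame index = 53826 − 54 = 53772.

53772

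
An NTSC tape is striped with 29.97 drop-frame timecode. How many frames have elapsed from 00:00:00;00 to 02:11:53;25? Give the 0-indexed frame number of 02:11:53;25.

Complete 10-minute blocks: 13, each 17982 frames → 233766.
Remaining 1 whole minute in the current block: 1800 + 0 × 1798 = 1800 frames.
Within the current minute: 53 × 30 + 25 − 2 = 1613 (labels ;00/;01 skipped at this minute). Total = 233766 + 1800 + 1613 = 237179.

237179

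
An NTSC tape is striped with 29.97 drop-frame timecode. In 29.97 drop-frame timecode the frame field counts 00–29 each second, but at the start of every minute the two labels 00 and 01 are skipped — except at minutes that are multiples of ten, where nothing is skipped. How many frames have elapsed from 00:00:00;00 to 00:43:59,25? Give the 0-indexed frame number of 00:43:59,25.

79117

Complete 10-minute blocks: 4, each 17982 frames → 71928.
Remaining 3 whole minutes in the current block: 1800 + 2 × 1798 = 5396 frames.
Within the current minute: 59 × 30 + 25 − 2 = 1793 (labels ;00/;01 skipped at this minute). Total = 71928 + 5396 + 1793 = 79117.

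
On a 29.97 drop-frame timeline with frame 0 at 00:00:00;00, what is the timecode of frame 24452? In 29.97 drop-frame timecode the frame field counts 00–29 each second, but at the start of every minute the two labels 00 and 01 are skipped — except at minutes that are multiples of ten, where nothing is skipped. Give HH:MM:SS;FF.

00:13:35;26

Ten DF minutes hold 17982 frames, so frame 24452 lies in block 1 (frames 17982–35963) with 6470 frames into that block.
The block's first minute is 1800 frames and the rest 1798 each; 6470 frames reaches minute 3, so 1 × 18 + 3 × 2 = 24 labels have been skipped so far.
Adding those back, label number 24452 + 24 = 24476 at 30 labels/s is 815 s + 26 f = 0 h 13 min 35 s frame 26, i.e. 00:13:35;26.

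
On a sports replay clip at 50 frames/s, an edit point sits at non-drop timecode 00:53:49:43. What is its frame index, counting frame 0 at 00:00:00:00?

Total seconds to the label: (0 × 3600 + 53 × 60 + 49) = 3229.
Frame index = 3229 × 50 + 43 = 161493.

161493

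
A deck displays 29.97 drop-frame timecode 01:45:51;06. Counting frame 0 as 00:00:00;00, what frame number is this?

190346

Complete 10-minute blocks: 10, each 17982 frames → 179820.
Remaining 5 whole minutes in the current block: 1800 + 4 × 1798 = 8992 frames.
Within the current minute: 51 × 30 + 6 − 2 = 1534 (labels ;00/;01 skipped at this minute). Total = 179820 + 8992 + 1534 = 190346.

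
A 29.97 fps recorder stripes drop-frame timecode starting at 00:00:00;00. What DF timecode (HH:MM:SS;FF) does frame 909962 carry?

Each 10-minute DF block holds 10 × 60 × 30 − 9 × 2 = 17982 frames. 909962 ÷ 17982 → 50 full blocks, remainder 10862.
Within the partial block the first minute is 1800 frames and each further minute 1798, so 6 further minute boundaries passed. Total skipped labels = 18 × 50 + 2 × 6 = 912.
Non-drop label index = 909962 + 912 = 910874; at 30 labels/s that is 08:26:02:14, i.e. DF 08:26:02;14.

08:26:02;14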